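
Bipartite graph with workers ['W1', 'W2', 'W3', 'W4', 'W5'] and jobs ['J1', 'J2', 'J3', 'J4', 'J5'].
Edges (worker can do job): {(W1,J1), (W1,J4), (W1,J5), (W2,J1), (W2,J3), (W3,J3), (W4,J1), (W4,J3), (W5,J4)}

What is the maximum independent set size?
Maximum independent set = 6

By König's theorem:
- Min vertex cover = Max matching = 4
- Max independent set = Total vertices - Min vertex cover
- Max independent set = 10 - 4 = 6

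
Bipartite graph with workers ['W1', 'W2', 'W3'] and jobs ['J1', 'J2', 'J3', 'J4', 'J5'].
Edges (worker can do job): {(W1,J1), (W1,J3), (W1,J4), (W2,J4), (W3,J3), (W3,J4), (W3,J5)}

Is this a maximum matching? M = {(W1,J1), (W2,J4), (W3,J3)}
Yes, size 3 is maximum

Proposed matching has size 3.
Maximum matching size for this graph: 3.

This is a maximum matching.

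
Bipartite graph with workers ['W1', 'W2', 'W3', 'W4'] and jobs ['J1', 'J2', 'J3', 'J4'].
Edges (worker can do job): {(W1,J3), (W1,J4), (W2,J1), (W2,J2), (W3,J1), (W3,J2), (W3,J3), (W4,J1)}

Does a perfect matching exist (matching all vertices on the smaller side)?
Yes, perfect matching exists (size 4)

Perfect matching: {(W1,J4), (W2,J2), (W3,J3), (W4,J1)}
All 4 vertices on the smaller side are matched.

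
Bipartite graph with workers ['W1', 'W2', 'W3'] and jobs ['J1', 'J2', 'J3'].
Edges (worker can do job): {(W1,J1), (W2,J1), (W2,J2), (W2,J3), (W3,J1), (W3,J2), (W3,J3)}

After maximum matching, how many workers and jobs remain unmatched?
Unmatched: 0 workers, 0 jobs

Maximum matching size: 3
Workers: 3 total, 3 matched, 0 unmatched
Jobs: 3 total, 3 matched, 0 unmatched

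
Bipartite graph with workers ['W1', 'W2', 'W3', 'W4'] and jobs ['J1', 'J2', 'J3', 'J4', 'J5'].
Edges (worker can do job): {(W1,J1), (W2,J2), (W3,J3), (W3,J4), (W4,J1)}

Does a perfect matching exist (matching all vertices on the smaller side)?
No, maximum matching has size 3 < 4

Maximum matching has size 3, need 4 for perfect matching.
Unmatched workers: ['W1']
Unmatched jobs: ['J5', 'J4']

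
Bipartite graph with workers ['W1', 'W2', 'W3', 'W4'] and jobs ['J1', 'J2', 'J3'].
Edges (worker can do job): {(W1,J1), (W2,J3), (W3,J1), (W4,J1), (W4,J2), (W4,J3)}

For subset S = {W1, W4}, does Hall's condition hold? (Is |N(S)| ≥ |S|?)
Yes: |N(S)| = 3, |S| = 2

Subset S = {W1, W4}
Neighbors N(S) = {J1, J2, J3}

|N(S)| = 3, |S| = 2
Hall's condition: |N(S)| ≥ |S| is satisfied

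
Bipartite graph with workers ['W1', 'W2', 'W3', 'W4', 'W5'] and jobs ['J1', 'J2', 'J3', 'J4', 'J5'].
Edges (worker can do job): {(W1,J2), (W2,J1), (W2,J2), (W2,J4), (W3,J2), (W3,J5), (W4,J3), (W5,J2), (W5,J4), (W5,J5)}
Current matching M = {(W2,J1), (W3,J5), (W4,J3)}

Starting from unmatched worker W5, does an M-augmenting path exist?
Yes: W5 → J2

An M-augmenting path alternates non-matching / matching edges, starting and ending at unmatched vertices.
Path: W5 → J2
(J2 is unmatched in M, so the path is augmenting.)
Flipping edges along this path would increase |M| from 3 to 4.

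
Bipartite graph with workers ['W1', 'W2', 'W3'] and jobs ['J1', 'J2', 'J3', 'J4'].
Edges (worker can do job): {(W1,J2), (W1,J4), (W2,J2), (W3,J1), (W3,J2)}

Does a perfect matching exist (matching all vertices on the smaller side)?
Yes, perfect matching exists (size 3)

Perfect matching: {(W1,J4), (W2,J2), (W3,J1)}
All 3 vertices on the smaller side are matched.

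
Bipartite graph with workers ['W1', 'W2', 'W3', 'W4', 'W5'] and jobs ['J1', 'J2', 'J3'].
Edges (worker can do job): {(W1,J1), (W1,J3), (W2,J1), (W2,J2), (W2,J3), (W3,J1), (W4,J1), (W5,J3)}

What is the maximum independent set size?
Maximum independent set = 5

By König's theorem:
- Min vertex cover = Max matching = 3
- Max independent set = Total vertices - Min vertex cover
- Max independent set = 8 - 3 = 5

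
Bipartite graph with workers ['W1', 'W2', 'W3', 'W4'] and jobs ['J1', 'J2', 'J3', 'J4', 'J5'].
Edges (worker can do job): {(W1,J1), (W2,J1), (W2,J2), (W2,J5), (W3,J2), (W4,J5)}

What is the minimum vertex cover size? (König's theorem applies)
Minimum vertex cover size = 3

By König's theorem: in bipartite graphs,
min vertex cover = max matching = 3

Maximum matching has size 3, so minimum vertex cover also has size 3.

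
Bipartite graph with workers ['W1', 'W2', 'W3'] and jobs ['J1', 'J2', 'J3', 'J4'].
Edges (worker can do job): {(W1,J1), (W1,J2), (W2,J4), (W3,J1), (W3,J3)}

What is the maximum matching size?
Maximum matching size = 3

Maximum matching: {(W1,J2), (W2,J4), (W3,J1)}
Size: 3

This assigns 3 workers to 3 distinct jobs.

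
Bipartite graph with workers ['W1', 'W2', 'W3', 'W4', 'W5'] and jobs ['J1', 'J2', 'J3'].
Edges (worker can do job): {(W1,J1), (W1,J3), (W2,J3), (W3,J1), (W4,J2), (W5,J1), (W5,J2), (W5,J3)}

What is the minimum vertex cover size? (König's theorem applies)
Minimum vertex cover size = 3

By König's theorem: in bipartite graphs,
min vertex cover = max matching = 3

Maximum matching has size 3, so minimum vertex cover also has size 3.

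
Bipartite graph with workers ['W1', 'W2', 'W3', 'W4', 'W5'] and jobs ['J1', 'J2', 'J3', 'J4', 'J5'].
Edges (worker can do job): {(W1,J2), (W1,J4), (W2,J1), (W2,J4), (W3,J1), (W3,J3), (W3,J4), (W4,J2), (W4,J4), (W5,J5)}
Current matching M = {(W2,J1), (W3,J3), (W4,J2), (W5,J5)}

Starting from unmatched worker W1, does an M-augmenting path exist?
Yes: W1 → J4

An M-augmenting path alternates non-matching / matching edges, starting and ending at unmatched vertices.
Path: W1 → J4
(J4 is unmatched in M, so the path is augmenting.)
Flipping edges along this path would increase |M| from 4 to 5.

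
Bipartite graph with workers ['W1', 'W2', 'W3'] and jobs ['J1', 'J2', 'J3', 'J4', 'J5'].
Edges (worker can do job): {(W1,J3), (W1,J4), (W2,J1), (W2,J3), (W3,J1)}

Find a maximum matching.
Matching: {(W1,J4), (W2,J3), (W3,J1)}

Maximum matching (size 3):
  W1 → J4
  W2 → J3
  W3 → J1

Each worker is assigned to at most one job, and each job to at most one worker.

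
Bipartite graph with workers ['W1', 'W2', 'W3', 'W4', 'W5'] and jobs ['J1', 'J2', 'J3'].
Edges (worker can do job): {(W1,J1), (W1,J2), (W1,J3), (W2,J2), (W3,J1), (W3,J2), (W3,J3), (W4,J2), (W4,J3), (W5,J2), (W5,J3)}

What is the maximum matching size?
Maximum matching size = 3

Maximum matching: {(W1,J1), (W3,J2), (W5,J3)}
Size: 3

This assigns 3 workers to 3 distinct jobs.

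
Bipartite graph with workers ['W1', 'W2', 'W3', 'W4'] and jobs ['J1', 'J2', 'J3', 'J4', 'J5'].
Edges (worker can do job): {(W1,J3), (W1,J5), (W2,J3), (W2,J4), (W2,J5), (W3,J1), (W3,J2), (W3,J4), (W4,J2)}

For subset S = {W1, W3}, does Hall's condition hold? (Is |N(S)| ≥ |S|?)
Yes: |N(S)| = 5, |S| = 2

Subset S = {W1, W3}
Neighbors N(S) = {J1, J2, J3, J4, J5}

|N(S)| = 5, |S| = 2
Hall's condition: |N(S)| ≥ |S| is satisfied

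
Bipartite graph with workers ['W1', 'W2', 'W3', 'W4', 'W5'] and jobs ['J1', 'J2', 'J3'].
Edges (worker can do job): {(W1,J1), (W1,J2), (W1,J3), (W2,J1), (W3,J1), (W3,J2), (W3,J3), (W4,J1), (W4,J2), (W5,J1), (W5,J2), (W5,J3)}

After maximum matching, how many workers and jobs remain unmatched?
Unmatched: 2 workers, 0 jobs

Maximum matching size: 3
Workers: 5 total, 3 matched, 2 unmatched
Jobs: 3 total, 3 matched, 0 unmatched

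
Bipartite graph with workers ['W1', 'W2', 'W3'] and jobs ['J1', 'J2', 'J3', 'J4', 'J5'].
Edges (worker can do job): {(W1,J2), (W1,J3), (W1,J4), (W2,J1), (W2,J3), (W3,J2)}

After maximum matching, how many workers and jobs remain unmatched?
Unmatched: 0 workers, 2 jobs

Maximum matching size: 3
Workers: 3 total, 3 matched, 0 unmatched
Jobs: 5 total, 3 matched, 2 unmatched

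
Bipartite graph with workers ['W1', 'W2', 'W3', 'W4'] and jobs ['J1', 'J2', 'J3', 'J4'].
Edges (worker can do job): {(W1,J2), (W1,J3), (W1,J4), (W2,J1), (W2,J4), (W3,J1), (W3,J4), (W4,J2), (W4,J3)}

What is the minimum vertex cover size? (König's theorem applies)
Minimum vertex cover size = 4

By König's theorem: in bipartite graphs,
min vertex cover = max matching = 4

Maximum matching has size 4, so minimum vertex cover also has size 4.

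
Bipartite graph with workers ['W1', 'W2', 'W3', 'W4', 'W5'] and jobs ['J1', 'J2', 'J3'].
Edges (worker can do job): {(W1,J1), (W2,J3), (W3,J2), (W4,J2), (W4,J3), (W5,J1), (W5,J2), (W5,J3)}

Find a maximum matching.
Matching: {(W1,J1), (W3,J2), (W5,J3)}

Maximum matching (size 3):
  W1 → J1
  W3 → J2
  W5 → J3

Each worker is assigned to at most one job, and each job to at most one worker.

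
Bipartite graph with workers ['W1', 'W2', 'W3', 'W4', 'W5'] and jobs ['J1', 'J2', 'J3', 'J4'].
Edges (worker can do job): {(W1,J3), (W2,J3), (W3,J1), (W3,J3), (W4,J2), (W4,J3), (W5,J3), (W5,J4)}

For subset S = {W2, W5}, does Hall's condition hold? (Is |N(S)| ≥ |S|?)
Yes: |N(S)| = 2, |S| = 2

Subset S = {W2, W5}
Neighbors N(S) = {J3, J4}

|N(S)| = 2, |S| = 2
Hall's condition: |N(S)| ≥ |S| is satisfied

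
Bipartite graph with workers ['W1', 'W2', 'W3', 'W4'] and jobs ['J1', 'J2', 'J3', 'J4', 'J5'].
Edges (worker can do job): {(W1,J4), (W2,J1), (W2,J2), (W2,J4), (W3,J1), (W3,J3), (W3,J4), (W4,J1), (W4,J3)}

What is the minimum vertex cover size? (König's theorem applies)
Minimum vertex cover size = 4

By König's theorem: in bipartite graphs,
min vertex cover = max matching = 4

Maximum matching has size 4, so minimum vertex cover also has size 4.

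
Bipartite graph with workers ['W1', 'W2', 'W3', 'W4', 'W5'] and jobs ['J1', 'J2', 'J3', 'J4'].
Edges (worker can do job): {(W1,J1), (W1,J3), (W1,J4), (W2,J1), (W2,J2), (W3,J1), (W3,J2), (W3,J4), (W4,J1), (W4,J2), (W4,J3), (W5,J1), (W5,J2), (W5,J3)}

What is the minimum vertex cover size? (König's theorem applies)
Minimum vertex cover size = 4

By König's theorem: in bipartite graphs,
min vertex cover = max matching = 4

Maximum matching has size 4, so minimum vertex cover also has size 4.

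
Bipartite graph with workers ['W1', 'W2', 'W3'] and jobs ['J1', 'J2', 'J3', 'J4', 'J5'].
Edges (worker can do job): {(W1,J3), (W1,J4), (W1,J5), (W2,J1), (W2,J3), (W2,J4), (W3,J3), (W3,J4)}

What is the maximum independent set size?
Maximum independent set = 5

By König's theorem:
- Min vertex cover = Max matching = 3
- Max independent set = Total vertices - Min vertex cover
- Max independent set = 8 - 3 = 5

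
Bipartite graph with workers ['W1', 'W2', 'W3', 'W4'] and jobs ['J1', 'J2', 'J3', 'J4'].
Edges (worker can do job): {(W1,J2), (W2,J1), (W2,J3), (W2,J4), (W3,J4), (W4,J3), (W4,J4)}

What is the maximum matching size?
Maximum matching size = 4

Maximum matching: {(W1,J2), (W2,J1), (W3,J4), (W4,J3)}
Size: 4

This assigns 4 workers to 4 distinct jobs.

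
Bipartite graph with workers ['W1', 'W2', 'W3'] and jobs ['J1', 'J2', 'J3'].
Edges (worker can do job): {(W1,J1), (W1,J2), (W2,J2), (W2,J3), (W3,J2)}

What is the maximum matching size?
Maximum matching size = 3

Maximum matching: {(W1,J1), (W2,J3), (W3,J2)}
Size: 3

This assigns 3 workers to 3 distinct jobs.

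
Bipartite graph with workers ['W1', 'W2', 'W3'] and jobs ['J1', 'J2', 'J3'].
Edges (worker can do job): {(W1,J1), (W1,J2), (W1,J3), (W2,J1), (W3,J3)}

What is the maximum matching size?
Maximum matching size = 3

Maximum matching: {(W1,J2), (W2,J1), (W3,J3)}
Size: 3

This assigns 3 workers to 3 distinct jobs.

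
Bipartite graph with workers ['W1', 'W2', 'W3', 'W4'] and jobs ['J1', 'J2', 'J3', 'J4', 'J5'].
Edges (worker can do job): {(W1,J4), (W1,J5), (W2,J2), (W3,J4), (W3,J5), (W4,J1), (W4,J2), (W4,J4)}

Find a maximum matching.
Matching: {(W1,J5), (W2,J2), (W3,J4), (W4,J1)}

Maximum matching (size 4):
  W1 → J5
  W2 → J2
  W3 → J4
  W4 → J1

Each worker is assigned to at most one job, and each job to at most one worker.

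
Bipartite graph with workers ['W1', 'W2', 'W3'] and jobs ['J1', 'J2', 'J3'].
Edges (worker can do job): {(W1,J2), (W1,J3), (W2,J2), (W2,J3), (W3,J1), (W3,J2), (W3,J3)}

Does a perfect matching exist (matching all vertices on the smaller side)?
Yes, perfect matching exists (size 3)

Perfect matching: {(W1,J2), (W2,J3), (W3,J1)}
All 3 vertices on the smaller side are matched.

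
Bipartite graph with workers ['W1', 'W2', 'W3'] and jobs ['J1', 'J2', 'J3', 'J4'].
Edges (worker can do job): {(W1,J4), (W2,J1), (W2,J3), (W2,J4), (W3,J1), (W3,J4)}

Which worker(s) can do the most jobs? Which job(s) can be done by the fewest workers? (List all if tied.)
Most versatile: W2 (3 jobs); Least covered: J2 (0 workers)

Worker degrees (jobs they can do): W1:1, W2:3, W3:2
Job degrees (workers who can do it): J1:2, J2:0, J3:1, J4:3

Maximum worker degree is 3, achieved by: W2
Minimum job degree is 0, achieved by: J2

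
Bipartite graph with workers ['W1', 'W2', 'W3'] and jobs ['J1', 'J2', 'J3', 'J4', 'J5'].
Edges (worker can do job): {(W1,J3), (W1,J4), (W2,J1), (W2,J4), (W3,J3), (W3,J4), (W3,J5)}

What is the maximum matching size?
Maximum matching size = 3

Maximum matching: {(W1,J4), (W2,J1), (W3,J3)}
Size: 3

This assigns 3 workers to 3 distinct jobs.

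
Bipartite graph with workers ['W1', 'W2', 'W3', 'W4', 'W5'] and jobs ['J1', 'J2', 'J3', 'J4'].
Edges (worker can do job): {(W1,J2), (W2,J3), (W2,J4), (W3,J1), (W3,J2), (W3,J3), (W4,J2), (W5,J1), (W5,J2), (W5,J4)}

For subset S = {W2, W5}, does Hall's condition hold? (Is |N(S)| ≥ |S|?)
Yes: |N(S)| = 4, |S| = 2

Subset S = {W2, W5}
Neighbors N(S) = {J1, J2, J3, J4}

|N(S)| = 4, |S| = 2
Hall's condition: |N(S)| ≥ |S| is satisfied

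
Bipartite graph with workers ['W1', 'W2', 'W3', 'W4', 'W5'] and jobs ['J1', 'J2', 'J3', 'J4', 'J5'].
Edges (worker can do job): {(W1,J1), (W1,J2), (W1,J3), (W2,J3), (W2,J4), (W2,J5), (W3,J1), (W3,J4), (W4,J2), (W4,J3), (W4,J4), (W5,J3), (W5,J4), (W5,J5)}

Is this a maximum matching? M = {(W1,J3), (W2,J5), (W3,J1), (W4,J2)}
No, size 4 is not maximum

Proposed matching has size 4.
Maximum matching size for this graph: 5.

This is NOT maximum - can be improved to size 5.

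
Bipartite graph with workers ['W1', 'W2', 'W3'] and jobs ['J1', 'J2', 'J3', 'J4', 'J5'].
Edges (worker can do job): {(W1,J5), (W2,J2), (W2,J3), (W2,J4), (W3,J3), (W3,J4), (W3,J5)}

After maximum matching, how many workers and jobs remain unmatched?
Unmatched: 0 workers, 2 jobs

Maximum matching size: 3
Workers: 3 total, 3 matched, 0 unmatched
Jobs: 5 total, 3 matched, 2 unmatched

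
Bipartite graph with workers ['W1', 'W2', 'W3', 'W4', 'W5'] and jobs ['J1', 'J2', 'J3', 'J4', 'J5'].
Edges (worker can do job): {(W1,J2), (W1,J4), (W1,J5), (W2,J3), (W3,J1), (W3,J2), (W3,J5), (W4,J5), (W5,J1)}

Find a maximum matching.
Matching: {(W1,J4), (W2,J3), (W3,J2), (W4,J5), (W5,J1)}

Maximum matching (size 5):
  W1 → J4
  W2 → J3
  W3 → J2
  W4 → J5
  W5 → J1

Each worker is assigned to at most one job, and each job to at most one worker.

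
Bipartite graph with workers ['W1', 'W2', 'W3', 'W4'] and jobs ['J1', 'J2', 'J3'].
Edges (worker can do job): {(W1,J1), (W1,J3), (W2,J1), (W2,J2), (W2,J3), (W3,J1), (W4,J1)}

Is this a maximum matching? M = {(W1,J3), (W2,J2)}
No, size 2 is not maximum

Proposed matching has size 2.
Maximum matching size for this graph: 3.

This is NOT maximum - can be improved to size 3.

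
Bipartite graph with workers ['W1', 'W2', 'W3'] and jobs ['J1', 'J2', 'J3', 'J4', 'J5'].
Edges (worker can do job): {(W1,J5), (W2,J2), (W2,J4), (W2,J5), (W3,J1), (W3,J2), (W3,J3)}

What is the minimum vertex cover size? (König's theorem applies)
Minimum vertex cover size = 3

By König's theorem: in bipartite graphs,
min vertex cover = max matching = 3

Maximum matching has size 3, so minimum vertex cover also has size 3.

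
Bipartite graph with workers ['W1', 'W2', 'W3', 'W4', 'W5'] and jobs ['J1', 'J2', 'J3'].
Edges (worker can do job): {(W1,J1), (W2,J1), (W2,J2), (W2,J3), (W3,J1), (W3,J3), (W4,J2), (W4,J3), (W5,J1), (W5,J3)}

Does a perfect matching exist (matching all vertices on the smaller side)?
Yes, perfect matching exists (size 3)

Perfect matching: {(W3,J3), (W4,J2), (W5,J1)}
All 3 vertices on the smaller side are matched.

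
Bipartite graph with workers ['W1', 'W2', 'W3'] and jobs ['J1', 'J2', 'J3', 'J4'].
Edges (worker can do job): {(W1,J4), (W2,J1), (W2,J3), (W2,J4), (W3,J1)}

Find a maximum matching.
Matching: {(W1,J4), (W2,J3), (W3,J1)}

Maximum matching (size 3):
  W1 → J4
  W2 → J3
  W3 → J1

Each worker is assigned to at most one job, and each job to at most one worker.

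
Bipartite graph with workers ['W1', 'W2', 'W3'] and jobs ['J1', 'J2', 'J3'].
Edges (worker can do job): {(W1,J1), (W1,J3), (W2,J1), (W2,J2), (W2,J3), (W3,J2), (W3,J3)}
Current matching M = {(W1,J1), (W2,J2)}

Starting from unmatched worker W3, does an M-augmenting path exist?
Yes: W3 → J3

An M-augmenting path alternates non-matching / matching edges, starting and ending at unmatched vertices.
Path: W3 → J3
(J3 is unmatched in M, so the path is augmenting.)
Flipping edges along this path would increase |M| from 2 to 3.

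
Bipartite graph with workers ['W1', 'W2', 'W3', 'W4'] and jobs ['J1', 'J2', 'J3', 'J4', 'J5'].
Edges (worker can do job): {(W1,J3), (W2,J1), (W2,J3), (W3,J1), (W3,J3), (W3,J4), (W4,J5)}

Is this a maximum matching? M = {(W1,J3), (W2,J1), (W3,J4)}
No, size 3 is not maximum

Proposed matching has size 3.
Maximum matching size for this graph: 4.

This is NOT maximum - can be improved to size 4.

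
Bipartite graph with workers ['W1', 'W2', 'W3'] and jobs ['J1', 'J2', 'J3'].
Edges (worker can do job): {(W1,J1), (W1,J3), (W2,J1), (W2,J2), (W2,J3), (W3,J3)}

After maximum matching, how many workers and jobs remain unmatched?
Unmatched: 0 workers, 0 jobs

Maximum matching size: 3
Workers: 3 total, 3 matched, 0 unmatched
Jobs: 3 total, 3 matched, 0 unmatched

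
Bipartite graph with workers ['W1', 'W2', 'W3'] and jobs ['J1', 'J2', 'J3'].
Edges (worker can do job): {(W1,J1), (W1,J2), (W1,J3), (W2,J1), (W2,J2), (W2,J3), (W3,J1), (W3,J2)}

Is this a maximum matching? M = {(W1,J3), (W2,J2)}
No, size 2 is not maximum

Proposed matching has size 2.
Maximum matching size for this graph: 3.

This is NOT maximum - can be improved to size 3.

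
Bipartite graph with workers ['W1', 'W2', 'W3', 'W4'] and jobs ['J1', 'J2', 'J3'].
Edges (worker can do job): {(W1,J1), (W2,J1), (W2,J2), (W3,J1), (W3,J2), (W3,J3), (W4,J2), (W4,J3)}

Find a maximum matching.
Matching: {(W1,J1), (W3,J3), (W4,J2)}

Maximum matching (size 3):
  W1 → J1
  W3 → J3
  W4 → J2

Each worker is assigned to at most one job, and each job to at most one worker.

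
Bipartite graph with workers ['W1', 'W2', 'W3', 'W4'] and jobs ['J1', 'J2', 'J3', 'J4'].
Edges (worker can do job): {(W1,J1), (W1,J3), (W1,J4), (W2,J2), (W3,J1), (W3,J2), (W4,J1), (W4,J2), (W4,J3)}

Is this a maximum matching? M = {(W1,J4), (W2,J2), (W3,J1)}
No, size 3 is not maximum

Proposed matching has size 3.
Maximum matching size for this graph: 4.

This is NOT maximum - can be improved to size 4.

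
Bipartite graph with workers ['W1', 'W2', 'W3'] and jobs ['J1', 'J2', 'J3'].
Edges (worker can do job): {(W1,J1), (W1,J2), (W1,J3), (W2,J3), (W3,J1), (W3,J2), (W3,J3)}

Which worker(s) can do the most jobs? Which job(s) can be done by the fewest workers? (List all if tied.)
Most versatile: W1, W3 (3 jobs); Least covered: J1, J2 (2 workers)

Worker degrees (jobs they can do): W1:3, W2:1, W3:3
Job degrees (workers who can do it): J1:2, J2:2, J3:3

Maximum worker degree is 3, achieved by: W1, W3
Minimum job degree is 2, achieved by: J1, J2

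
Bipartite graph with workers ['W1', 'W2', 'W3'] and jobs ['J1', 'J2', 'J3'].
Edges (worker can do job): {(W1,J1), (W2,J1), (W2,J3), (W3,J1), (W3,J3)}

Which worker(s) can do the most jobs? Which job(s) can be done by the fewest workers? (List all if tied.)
Most versatile: W2, W3 (2 jobs); Least covered: J2 (0 workers)

Worker degrees (jobs they can do): W1:1, W2:2, W3:2
Job degrees (workers who can do it): J1:3, J2:0, J3:2

Maximum worker degree is 2, achieved by: W2, W3
Minimum job degree is 0, achieved by: J2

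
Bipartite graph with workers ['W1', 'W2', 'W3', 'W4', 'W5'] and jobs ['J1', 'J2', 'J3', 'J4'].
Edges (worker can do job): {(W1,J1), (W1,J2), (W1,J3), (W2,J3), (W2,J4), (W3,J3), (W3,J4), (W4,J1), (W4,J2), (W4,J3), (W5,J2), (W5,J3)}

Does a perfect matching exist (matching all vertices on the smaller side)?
Yes, perfect matching exists (size 4)

Perfect matching: {(W2,J4), (W3,J3), (W4,J1), (W5,J2)}
All 4 vertices on the smaller side are matched.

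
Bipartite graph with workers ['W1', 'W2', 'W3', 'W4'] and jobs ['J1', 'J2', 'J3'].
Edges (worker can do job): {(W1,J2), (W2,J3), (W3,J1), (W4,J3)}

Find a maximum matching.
Matching: {(W1,J2), (W3,J1), (W4,J3)}

Maximum matching (size 3):
  W1 → J2
  W3 → J1
  W4 → J3

Each worker is assigned to at most one job, and each job to at most one worker.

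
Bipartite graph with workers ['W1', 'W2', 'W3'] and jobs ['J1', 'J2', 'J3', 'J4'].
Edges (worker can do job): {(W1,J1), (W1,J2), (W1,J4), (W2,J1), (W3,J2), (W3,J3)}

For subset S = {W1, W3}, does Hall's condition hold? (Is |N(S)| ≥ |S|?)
Yes: |N(S)| = 4, |S| = 2

Subset S = {W1, W3}
Neighbors N(S) = {J1, J2, J3, J4}

|N(S)| = 4, |S| = 2
Hall's condition: |N(S)| ≥ |S| is satisfied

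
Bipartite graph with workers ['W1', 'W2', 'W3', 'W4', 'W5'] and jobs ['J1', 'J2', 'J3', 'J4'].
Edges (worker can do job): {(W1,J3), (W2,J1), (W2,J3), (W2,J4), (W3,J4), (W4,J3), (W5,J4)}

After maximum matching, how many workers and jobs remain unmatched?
Unmatched: 2 workers, 1 jobs

Maximum matching size: 3
Workers: 5 total, 3 matched, 2 unmatched
Jobs: 4 total, 3 matched, 1 unmatched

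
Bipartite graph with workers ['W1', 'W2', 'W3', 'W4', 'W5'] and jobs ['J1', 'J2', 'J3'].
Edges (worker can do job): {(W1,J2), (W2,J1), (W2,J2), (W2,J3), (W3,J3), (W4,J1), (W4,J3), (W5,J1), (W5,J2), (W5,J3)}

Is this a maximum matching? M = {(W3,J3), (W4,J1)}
No, size 2 is not maximum

Proposed matching has size 2.
Maximum matching size for this graph: 3.

This is NOT maximum - can be improved to size 3.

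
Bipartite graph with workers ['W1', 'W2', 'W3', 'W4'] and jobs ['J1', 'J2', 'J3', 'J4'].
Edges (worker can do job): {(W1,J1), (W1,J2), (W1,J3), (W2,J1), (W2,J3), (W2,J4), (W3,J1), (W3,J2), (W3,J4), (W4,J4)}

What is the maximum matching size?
Maximum matching size = 4

Maximum matching: {(W1,J3), (W2,J1), (W3,J2), (W4,J4)}
Size: 4

This assigns 4 workers to 4 distinct jobs.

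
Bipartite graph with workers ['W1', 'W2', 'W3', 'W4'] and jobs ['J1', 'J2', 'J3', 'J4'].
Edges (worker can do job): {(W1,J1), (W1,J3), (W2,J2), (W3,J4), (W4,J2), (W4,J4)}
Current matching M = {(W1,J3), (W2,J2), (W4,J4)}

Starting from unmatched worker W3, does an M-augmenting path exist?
No augmenting path from W3

Alternating search from W3 reaches jobs: {J2, J4}.
Every reachable job is already matched in M, and following those matched edges back to workers exposes no further unvisited jobs.
No M-augmenting path from W3 exists.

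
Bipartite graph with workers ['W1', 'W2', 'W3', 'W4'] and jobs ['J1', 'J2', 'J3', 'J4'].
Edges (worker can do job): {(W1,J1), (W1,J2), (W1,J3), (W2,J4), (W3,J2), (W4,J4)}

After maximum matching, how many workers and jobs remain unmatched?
Unmatched: 1 workers, 1 jobs

Maximum matching size: 3
Workers: 4 total, 3 matched, 1 unmatched
Jobs: 4 total, 3 matched, 1 unmatched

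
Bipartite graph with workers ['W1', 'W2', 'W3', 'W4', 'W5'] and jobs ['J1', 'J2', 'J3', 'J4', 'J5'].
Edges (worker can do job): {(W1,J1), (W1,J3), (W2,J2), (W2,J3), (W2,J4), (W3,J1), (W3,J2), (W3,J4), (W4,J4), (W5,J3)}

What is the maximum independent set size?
Maximum independent set = 6

By König's theorem:
- Min vertex cover = Max matching = 4
- Max independent set = Total vertices - Min vertex cover
- Max independent set = 10 - 4 = 6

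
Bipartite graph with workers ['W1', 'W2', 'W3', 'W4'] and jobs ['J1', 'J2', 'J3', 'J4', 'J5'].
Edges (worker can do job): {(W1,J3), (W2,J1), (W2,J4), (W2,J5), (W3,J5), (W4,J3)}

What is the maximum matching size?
Maximum matching size = 3

Maximum matching: {(W2,J1), (W3,J5), (W4,J3)}
Size: 3

This assigns 3 workers to 3 distinct jobs.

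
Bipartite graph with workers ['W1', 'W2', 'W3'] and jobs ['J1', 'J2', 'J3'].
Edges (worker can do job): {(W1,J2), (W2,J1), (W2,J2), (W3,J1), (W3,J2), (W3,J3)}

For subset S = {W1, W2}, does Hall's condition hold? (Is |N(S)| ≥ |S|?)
Yes: |N(S)| = 2, |S| = 2

Subset S = {W1, W2}
Neighbors N(S) = {J1, J2}

|N(S)| = 2, |S| = 2
Hall's condition: |N(S)| ≥ |S| is satisfied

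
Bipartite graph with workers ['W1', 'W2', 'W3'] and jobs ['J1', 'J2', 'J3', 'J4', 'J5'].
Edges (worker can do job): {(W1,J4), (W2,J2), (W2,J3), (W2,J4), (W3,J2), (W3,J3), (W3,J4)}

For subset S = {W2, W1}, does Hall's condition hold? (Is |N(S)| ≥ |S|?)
Yes: |N(S)| = 3, |S| = 2

Subset S = {W2, W1}
Neighbors N(S) = {J2, J3, J4}

|N(S)| = 3, |S| = 2
Hall's condition: |N(S)| ≥ |S| is satisfied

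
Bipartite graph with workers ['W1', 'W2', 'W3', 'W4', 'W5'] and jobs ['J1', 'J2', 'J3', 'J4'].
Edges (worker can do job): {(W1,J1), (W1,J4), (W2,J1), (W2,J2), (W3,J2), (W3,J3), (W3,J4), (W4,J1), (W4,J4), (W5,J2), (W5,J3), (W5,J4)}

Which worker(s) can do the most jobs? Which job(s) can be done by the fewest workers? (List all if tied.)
Most versatile: W3, W5 (3 jobs); Least covered: J3 (2 workers)

Worker degrees (jobs they can do): W1:2, W2:2, W3:3, W4:2, W5:3
Job degrees (workers who can do it): J1:3, J2:3, J3:2, J4:4

Maximum worker degree is 3, achieved by: W3, W5
Minimum job degree is 2, achieved by: J3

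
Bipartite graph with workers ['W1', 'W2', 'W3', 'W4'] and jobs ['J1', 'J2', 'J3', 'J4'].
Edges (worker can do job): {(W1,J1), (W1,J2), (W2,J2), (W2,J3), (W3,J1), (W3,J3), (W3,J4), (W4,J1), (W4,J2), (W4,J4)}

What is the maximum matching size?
Maximum matching size = 4

Maximum matching: {(W1,J1), (W2,J3), (W3,J4), (W4,J2)}
Size: 4

This assigns 4 workers to 4 distinct jobs.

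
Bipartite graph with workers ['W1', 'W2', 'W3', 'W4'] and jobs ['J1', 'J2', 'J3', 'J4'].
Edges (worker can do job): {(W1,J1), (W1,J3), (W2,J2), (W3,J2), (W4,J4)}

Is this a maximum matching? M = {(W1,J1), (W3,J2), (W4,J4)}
Yes, size 3 is maximum

Proposed matching has size 3.
Maximum matching size for this graph: 3.

This is a maximum matching.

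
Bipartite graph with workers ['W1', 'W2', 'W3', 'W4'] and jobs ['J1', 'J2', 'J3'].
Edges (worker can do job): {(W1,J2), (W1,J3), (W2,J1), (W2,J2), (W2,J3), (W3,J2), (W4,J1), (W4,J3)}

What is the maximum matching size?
Maximum matching size = 3

Maximum matching: {(W2,J1), (W3,J2), (W4,J3)}
Size: 3

This assigns 3 workers to 3 distinct jobs.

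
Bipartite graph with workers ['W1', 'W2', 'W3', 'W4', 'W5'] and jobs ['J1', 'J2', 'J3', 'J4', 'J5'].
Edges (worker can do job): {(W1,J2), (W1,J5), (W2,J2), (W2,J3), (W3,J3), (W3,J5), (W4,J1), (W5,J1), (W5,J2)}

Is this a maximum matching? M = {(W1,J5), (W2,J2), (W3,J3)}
No, size 3 is not maximum

Proposed matching has size 3.
Maximum matching size for this graph: 4.

This is NOT maximum - can be improved to size 4.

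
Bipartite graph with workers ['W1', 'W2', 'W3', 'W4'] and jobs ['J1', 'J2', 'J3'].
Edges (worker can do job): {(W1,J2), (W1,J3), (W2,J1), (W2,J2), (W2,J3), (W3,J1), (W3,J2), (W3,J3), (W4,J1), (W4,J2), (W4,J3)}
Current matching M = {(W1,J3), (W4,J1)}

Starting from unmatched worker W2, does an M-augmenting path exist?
Yes: W2 → J3 → W1 → J2

An M-augmenting path alternates non-matching / matching edges, starting and ending at unmatched vertices.
Path: W2 → J3 → W1 → J2
(J2 is unmatched in M, so the path is augmenting.)
Flipping edges along this path would increase |M| from 2 to 3.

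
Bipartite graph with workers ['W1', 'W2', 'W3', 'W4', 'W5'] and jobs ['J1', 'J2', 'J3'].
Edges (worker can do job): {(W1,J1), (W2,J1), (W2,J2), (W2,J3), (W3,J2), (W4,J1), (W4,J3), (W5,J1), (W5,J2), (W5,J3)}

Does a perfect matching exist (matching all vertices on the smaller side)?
Yes, perfect matching exists (size 3)

Perfect matching: {(W3,J2), (W4,J3), (W5,J1)}
All 3 vertices on the smaller side are matched.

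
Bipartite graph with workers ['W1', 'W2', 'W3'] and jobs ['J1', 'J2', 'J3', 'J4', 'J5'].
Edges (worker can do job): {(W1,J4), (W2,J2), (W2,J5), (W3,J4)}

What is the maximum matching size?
Maximum matching size = 2

Maximum matching: {(W2,J2), (W3,J4)}
Size: 2

This assigns 2 workers to 2 distinct jobs.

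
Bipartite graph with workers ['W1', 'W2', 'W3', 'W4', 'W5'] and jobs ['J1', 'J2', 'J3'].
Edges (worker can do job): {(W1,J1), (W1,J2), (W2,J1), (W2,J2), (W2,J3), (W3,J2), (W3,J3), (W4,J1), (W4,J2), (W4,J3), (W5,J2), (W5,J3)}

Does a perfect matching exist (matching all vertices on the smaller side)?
Yes, perfect matching exists (size 3)

Perfect matching: {(W3,J3), (W4,J1), (W5,J2)}
All 3 vertices on the smaller side are matched.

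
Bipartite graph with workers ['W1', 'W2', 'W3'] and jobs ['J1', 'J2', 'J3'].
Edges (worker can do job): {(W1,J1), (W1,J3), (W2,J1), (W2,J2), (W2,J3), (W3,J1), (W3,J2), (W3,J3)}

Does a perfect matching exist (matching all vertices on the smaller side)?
Yes, perfect matching exists (size 3)

Perfect matching: {(W1,J1), (W2,J2), (W3,J3)}
All 3 vertices on the smaller side are matched.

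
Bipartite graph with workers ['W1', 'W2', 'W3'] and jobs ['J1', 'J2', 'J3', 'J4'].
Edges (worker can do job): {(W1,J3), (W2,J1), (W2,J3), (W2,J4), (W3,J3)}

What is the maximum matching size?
Maximum matching size = 2

Maximum matching: {(W2,J4), (W3,J3)}
Size: 2

This assigns 2 workers to 2 distinct jobs.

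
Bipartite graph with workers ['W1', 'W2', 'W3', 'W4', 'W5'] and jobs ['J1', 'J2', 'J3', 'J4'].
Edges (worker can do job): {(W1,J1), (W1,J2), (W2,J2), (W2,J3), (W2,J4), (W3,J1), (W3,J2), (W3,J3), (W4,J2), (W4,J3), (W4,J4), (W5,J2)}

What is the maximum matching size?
Maximum matching size = 4

Maximum matching: {(W2,J3), (W3,J1), (W4,J4), (W5,J2)}
Size: 4

This assigns 4 workers to 4 distinct jobs.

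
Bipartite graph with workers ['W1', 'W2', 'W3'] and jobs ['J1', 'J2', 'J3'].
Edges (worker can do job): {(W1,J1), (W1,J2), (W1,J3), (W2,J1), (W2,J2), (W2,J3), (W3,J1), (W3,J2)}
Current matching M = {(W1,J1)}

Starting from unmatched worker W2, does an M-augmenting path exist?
Yes: W2 → J1 → W1 → J2

An M-augmenting path alternates non-matching / matching edges, starting and ending at unmatched vertices.
Path: W2 → J1 → W1 → J2
(J2 is unmatched in M, so the path is augmenting.)
Flipping edges along this path would increase |M| from 1 to 2.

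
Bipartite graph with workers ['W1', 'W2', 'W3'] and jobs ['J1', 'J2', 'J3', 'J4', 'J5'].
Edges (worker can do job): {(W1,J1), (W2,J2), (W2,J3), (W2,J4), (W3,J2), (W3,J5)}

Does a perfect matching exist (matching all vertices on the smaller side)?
Yes, perfect matching exists (size 3)

Perfect matching: {(W1,J1), (W2,J4), (W3,J2)}
All 3 vertices on the smaller side are matched.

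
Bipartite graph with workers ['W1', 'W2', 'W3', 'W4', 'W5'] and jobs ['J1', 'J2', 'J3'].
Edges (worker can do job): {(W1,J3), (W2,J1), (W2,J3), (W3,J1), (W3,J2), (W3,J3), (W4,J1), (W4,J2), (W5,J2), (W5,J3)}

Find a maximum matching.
Matching: {(W3,J3), (W4,J1), (W5,J2)}

Maximum matching (size 3):
  W3 → J3
  W4 → J1
  W5 → J2

Each worker is assigned to at most one job, and each job to at most one worker.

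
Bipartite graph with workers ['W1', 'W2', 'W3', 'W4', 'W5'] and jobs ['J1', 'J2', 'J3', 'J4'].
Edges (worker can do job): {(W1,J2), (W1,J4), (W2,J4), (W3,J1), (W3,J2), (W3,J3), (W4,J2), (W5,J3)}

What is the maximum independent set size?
Maximum independent set = 5

By König's theorem:
- Min vertex cover = Max matching = 4
- Max independent set = Total vertices - Min vertex cover
- Max independent set = 9 - 4 = 5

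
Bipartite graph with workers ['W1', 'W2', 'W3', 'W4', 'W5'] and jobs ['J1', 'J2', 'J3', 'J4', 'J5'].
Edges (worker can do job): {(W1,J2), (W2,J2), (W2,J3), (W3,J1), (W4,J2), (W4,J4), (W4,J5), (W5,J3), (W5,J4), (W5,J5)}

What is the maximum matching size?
Maximum matching size = 5

Maximum matching: {(W1,J2), (W2,J3), (W3,J1), (W4,J5), (W5,J4)}
Size: 5

This assigns 5 workers to 5 distinct jobs.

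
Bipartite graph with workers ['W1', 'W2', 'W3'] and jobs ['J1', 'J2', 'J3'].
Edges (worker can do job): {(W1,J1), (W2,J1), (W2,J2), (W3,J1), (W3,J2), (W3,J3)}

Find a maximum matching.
Matching: {(W1,J1), (W2,J2), (W3,J3)}

Maximum matching (size 3):
  W1 → J1
  W2 → J2
  W3 → J3

Each worker is assigned to at most one job, and each job to at most one worker.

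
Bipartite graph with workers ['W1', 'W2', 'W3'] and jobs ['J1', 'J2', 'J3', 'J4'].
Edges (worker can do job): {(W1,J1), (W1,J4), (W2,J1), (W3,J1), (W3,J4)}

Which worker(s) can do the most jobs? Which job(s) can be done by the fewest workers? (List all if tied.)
Most versatile: W1, W3 (2 jobs); Least covered: J2, J3 (0 workers)

Worker degrees (jobs they can do): W1:2, W2:1, W3:2
Job degrees (workers who can do it): J1:3, J2:0, J3:0, J4:2

Maximum worker degree is 2, achieved by: W1, W3
Minimum job degree is 0, achieved by: J2, J3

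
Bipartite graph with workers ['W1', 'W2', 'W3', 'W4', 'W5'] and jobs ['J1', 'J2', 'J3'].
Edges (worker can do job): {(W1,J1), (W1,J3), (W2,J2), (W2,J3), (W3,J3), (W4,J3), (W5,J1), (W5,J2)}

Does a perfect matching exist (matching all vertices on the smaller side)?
Yes, perfect matching exists (size 3)

Perfect matching: {(W1,J1), (W3,J3), (W5,J2)}
All 3 vertices on the smaller side are matched.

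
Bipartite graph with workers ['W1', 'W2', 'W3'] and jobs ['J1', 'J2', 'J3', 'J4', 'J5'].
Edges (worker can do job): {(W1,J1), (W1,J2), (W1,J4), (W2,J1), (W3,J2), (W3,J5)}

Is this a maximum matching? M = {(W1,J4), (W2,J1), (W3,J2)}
Yes, size 3 is maximum

Proposed matching has size 3.
Maximum matching size for this graph: 3.

This is a maximum matching.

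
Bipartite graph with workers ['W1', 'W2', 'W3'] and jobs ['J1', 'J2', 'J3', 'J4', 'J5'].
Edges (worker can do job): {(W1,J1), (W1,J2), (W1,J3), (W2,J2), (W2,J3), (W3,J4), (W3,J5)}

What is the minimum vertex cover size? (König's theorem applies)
Minimum vertex cover size = 3

By König's theorem: in bipartite graphs,
min vertex cover = max matching = 3

Maximum matching has size 3, so minimum vertex cover also has size 3.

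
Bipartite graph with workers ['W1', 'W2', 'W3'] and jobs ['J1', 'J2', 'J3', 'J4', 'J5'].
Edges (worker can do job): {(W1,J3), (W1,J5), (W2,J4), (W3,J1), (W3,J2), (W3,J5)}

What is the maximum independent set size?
Maximum independent set = 5

By König's theorem:
- Min vertex cover = Max matching = 3
- Max independent set = Total vertices - Min vertex cover
- Max independent set = 8 - 3 = 5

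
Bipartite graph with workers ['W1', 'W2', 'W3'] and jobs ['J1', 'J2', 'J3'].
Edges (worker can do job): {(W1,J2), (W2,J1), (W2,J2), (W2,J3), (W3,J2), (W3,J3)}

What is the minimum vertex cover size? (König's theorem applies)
Minimum vertex cover size = 3

By König's theorem: in bipartite graphs,
min vertex cover = max matching = 3

Maximum matching has size 3, so minimum vertex cover also has size 3.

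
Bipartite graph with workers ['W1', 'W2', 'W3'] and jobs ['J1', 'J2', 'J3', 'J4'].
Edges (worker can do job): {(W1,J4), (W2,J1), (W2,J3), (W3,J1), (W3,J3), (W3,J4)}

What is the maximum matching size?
Maximum matching size = 3

Maximum matching: {(W1,J4), (W2,J3), (W3,J1)}
Size: 3

This assigns 3 workers to 3 distinct jobs.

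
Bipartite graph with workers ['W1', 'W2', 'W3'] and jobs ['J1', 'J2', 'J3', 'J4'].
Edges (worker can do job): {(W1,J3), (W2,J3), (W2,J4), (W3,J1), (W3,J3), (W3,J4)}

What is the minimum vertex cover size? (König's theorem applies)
Minimum vertex cover size = 3

By König's theorem: in bipartite graphs,
min vertex cover = max matching = 3

Maximum matching has size 3, so minimum vertex cover also has size 3.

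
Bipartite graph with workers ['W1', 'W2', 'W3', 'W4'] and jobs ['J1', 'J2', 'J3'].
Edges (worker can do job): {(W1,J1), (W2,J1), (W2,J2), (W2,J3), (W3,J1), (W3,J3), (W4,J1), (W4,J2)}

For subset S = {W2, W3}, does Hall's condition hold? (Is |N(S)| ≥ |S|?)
Yes: |N(S)| = 3, |S| = 2

Subset S = {W2, W3}
Neighbors N(S) = {J1, J2, J3}

|N(S)| = 3, |S| = 2
Hall's condition: |N(S)| ≥ |S| is satisfied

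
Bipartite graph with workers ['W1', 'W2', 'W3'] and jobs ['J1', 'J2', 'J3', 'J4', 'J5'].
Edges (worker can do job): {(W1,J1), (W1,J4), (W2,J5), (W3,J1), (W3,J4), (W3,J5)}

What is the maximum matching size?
Maximum matching size = 3

Maximum matching: {(W1,J1), (W2,J5), (W3,J4)}
Size: 3

This assigns 3 workers to 3 distinct jobs.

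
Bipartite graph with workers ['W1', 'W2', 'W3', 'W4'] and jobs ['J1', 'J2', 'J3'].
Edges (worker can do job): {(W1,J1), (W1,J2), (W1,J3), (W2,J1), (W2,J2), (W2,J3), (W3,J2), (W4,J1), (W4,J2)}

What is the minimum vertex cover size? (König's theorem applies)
Minimum vertex cover size = 3

By König's theorem: in bipartite graphs,
min vertex cover = max matching = 3

Maximum matching has size 3, so minimum vertex cover also has size 3.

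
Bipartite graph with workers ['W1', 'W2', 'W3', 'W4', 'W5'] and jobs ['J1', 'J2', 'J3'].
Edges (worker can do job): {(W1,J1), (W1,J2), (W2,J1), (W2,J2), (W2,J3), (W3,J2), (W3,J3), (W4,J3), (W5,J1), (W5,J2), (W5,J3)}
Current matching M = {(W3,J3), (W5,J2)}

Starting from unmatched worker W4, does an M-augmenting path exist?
Yes: W4 → J3 → W3 → J2 → W5 → J1

An M-augmenting path alternates non-matching / matching edges, starting and ending at unmatched vertices.
Path: W4 → J3 → W3 → J2 → W5 → J1
(J1 is unmatched in M, so the path is augmenting.)
Flipping edges along this path would increase |M| from 2 to 3.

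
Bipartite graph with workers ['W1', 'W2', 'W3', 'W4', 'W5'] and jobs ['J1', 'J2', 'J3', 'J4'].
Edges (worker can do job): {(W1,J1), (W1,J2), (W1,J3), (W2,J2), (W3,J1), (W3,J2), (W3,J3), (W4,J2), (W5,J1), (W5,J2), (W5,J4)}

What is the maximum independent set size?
Maximum independent set = 5

By König's theorem:
- Min vertex cover = Max matching = 4
- Max independent set = Total vertices - Min vertex cover
- Max independent set = 9 - 4 = 5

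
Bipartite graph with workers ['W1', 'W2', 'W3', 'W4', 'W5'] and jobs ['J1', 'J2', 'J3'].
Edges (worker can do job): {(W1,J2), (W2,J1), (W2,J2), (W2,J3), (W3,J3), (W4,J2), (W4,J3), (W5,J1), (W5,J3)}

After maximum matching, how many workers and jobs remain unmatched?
Unmatched: 2 workers, 0 jobs

Maximum matching size: 3
Workers: 5 total, 3 matched, 2 unmatched
Jobs: 3 total, 3 matched, 0 unmatched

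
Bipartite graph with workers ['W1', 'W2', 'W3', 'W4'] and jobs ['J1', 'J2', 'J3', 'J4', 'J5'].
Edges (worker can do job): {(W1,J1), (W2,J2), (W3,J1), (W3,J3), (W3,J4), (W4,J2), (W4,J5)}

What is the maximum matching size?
Maximum matching size = 4

Maximum matching: {(W1,J1), (W2,J2), (W3,J3), (W4,J5)}
Size: 4

This assigns 4 workers to 4 distinct jobs.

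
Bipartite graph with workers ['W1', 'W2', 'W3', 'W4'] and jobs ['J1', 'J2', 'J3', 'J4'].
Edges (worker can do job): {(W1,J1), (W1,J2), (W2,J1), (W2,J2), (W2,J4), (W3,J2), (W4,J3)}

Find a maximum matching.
Matching: {(W1,J1), (W2,J4), (W3,J2), (W4,J3)}

Maximum matching (size 4):
  W1 → J1
  W2 → J4
  W3 → J2
  W4 → J3

Each worker is assigned to at most one job, and each job to at most one worker.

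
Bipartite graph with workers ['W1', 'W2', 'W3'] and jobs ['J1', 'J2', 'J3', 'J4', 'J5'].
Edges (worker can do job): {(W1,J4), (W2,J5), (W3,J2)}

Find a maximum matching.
Matching: {(W1,J4), (W2,J5), (W3,J2)}

Maximum matching (size 3):
  W1 → J4
  W2 → J5
  W3 → J2

Each worker is assigned to at most one job, and each job to at most one worker.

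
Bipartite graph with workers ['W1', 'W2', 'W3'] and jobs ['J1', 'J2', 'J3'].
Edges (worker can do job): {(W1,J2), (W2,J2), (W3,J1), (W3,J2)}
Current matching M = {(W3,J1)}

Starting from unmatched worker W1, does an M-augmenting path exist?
Yes: W1 → J2

An M-augmenting path alternates non-matching / matching edges, starting and ending at unmatched vertices.
Path: W1 → J2
(J2 is unmatched in M, so the path is augmenting.)
Flipping edges along this path would increase |M| from 1 to 2.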